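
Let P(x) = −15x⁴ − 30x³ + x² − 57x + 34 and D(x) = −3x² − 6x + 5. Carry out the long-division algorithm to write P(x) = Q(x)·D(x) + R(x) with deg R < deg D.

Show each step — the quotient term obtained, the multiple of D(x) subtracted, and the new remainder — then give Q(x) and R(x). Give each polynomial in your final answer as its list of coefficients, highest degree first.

Q = [5, 0, 8]; R = [-9, -6]

Step 1: lead(−15x⁴ − 30x³ + x² − 57x + 34) ÷ lead(D) = −15x⁴ ÷ −3x² = 5x². Subtract (5x²)·D = −15x⁴ − 30x³ + 25x². Remainder: −24x² − 57x + 34.
Step 2: lead(−24x² − 57x + 34) ÷ lead(D) = −24x² ÷ −3x² = 8. Subtract (8)·D = −24x² − 48x + 40. Remainder: −9x − 6.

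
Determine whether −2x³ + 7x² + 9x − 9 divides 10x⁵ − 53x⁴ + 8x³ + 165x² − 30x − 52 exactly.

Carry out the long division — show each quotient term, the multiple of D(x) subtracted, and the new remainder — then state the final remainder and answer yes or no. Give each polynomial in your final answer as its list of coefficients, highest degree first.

Step 1: lead(10x⁵ − 53x⁴ + 8x³ + 165x² − 30x − 52) ÷ lead(D) = 10x⁵ ÷ −2x³ = −5x². Subtract (−5x²)·D = 10x⁵ − 35x⁴ − 45x³ + 45x². Remainder: −18x⁴ + 53x³ + 120x² − 30x − 52.
Step 2: lead(−18x⁴ + 53x³ + 120x² − 30x − 52) ÷ lead(D) = −18x⁴ ÷ −2x³ = 9x. Subtract (9x)·D = −18x⁴ + 63x³ + 81x² − 81x. Remainder: −10x³ + 39x² + 51x − 52.
Step 3: lead(−10x³ + 39x² + 51x − 52) ÷ lead(D) = −10x³ ÷ −2x³ = 5. Subtract (5)·D = −10x³ + 35x² + 45x − 45. Remainder: 4x² + 6x − 7.

R = [4, 6, -7], so D(x) is not a factor of P(x). no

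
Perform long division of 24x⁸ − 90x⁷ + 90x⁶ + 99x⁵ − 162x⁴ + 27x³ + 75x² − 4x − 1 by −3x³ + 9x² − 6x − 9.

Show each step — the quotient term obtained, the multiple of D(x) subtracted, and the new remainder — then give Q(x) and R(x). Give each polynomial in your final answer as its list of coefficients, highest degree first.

Step 1: lead(24x⁸ − 90x⁷ + 90x⁶ + 99x⁵ − 162x⁴ + 27x³ + 75x² − 4x − 1) ÷ lead(D) = 24x⁸ ÷ −3x³ = −8x⁵. Subtract (−8x⁵)·D = 24x⁸ − 72x⁷ + 48x⁶ + 72x⁵. Remainder: −18x⁷ + 42x⁶ + 27x⁵ − 162x⁴ + 27x³ + 75x² − 4x − 1.
Step 2: lead(−18x⁷ + 42x⁶ + 27x⁵ − 162x⁴ + 27x³ + 75x² − 4x − 1) ÷ lead(D) = −18x⁷ ÷ −3x³ = 6x⁴. Subtract (6x⁴)·D = −18x⁷ + 54x⁶ − 36x⁵ − 54x⁴. Remainder: −12x⁶ + 63x⁵ − 108x⁴ + 27x³ + 75x² − 4x − 1.
Step 3: lead(−12x⁶ + 63x⁵ − 108x⁴ + 27x³ + 75x² − 4x − 1) ÷ lead(D) = −12x⁶ ÷ −3x³ = 4x³. Subtract (4x³)·D = −12x⁶ + 36x⁵ − 24x⁴ − 36x³. Remainder: 27x⁵ − 84x⁴ + 63x³ + 75x² − 4x − 1.
Step 4: lead(27x⁵ − 84x⁴ + 63x³ + 75x² − 4x − 1) ÷ lead(D) = 27x⁵ ÷ −3x³ = −9x². Subtract (−9x²)·D = 27x⁵ − 81x⁴ + 54x³ + 81x². Remainder: −3x⁴ + 9x³ − 6x² − 4x − 1.
Step 5: lead(−3x⁴ + 9x³ − 6x² − 4x − 1) ÷ lead(D) = −3x⁴ ÷ −3x³ = x. Subtract (x)·D = −3x⁴ + 9x³ − 6x² − 9x. Remainder: 5x − 1.

Q = [-8, 6, 4, -9, 1, 0]; R = [5, -1]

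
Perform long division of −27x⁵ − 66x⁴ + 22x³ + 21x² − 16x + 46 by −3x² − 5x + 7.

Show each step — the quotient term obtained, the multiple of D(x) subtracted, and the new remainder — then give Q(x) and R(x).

Step 1: lead(−27x⁵ − 66x⁴ + 22x³ + 21x² − 16x + 46) ÷ lead(D) = −27x⁵ ÷ −3x² = 9x³. Subtract (9x³)·D = −27x⁵ − 45x⁴ + 63x³. Remainder: −21x⁴ − 41x³ + 21x² − 16x + 46.
Step 2: lead(−21x⁴ − 41x³ + 21x² − 16x + 46) ÷ lead(D) = −21x⁴ ÷ −3x² = 7x². Subtract (7x²)·D = −21x⁴ − 35x³ + 49x². Remainder: −6x³ − 28x² − 16x + 46.
Step 3: lead(−6x³ − 28x² − 16x + 46) ÷ lead(D) = −6x³ ÷ −3x² = 2x. Subtract (2x)·D = −6x³ − 10x² + 14x. Remainder: −18x² − 30x + 46.
Step 4: lead(−18x² − 30x + 46) ÷ lead(D) = −18x² ÷ −3x² = 6. Subtract (6)·D = −18x² − 30x + 42. Remainder: 4.

Q(x) = 9x³ + 7x² + 2x + 6; R(x) = 4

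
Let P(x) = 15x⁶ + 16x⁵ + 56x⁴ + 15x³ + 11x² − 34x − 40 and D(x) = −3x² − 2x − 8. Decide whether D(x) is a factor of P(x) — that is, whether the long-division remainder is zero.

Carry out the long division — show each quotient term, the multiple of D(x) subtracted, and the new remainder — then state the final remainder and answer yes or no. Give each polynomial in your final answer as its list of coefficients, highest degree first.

R = [0], so D(x) is a factor of P(x). yes

Step 1: lead(15x⁶ + 16x⁵ + 56x⁴ + 15x³ + 11x² − 34x − 40) ÷ lead(D) = 15x⁶ ÷ −3x² = −5x⁴. Subtract (−5x⁴)·D = 15x⁶ + 10x⁵ + 40x⁴. Remainder: 6x⁵ + 16x⁴ + 15x³ + 11x² − 34x − 40.
Step 2: lead(6x⁵ + 16x⁴ + 15x³ + 11x² − 34x − 40) ÷ lead(D) = 6x⁵ ÷ −3x² = −2x³. Subtract (−2x³)·D = 6x⁵ + 4x⁴ + 16x³. Remainder: 12x⁴ − x³ + 11x² − 34x − 40.
Step 3: lead(12x⁴ − x³ + 11x² − 34x − 40) ÷ lead(D) = 12x⁴ ÷ −3x² = −4x². Subtract (−4x²)·D = 12x⁴ + 8x³ + 32x². Remainder: −9x³ − 21x² − 34x − 40.
Step 4: lead(−9x³ − 21x² − 34x − 40) ÷ lead(D) = −9x³ ÷ −3x² = 3x. Subtract (3x)·D = −9x³ − 6x² − 24x. Remainder: −15x² − 10x − 40.
Step 5: lead(−15x² − 10x − 40) ÷ lead(D) = −15x² ÷ −3x² = 5. Subtract (5)·D = −15x² − 10x − 40. Remainder: 0.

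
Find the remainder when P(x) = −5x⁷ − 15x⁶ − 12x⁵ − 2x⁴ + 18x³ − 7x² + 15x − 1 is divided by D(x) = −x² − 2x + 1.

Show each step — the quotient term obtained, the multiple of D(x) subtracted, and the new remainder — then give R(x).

R(x) = 5

Step 1: lead(−5x⁷ − 15x⁶ − 12x⁵ − 2x⁴ + 18x³ − 7x² + 15x − 1) ÷ lead(D) = −5x⁷ ÷ −x² = 5x⁵. Subtract (5x⁵)·D = −5x⁷ − 10x⁶ + 5x⁵. Remainder: −5x⁶ − 17x⁵ − 2x⁴ + 18x³ − 7x² + 15x − 1.
Step 2: lead(−5x⁶ − 17x⁵ − 2x⁴ + 18x³ − 7x² + 15x − 1) ÷ lead(D) = −5x⁶ ÷ −x² = 5x⁴. Subtract (5x⁴)·D = −5x⁶ − 10x⁵ + 5x⁴. Remainder: −7x⁵ − 7x⁴ + 18x³ − 7x² + 15x − 1.
Step 3: lead(−7x⁵ − 7x⁴ + 18x³ − 7x² + 15x − 1) ÷ lead(D) = −7x⁵ ÷ −x² = 7x³. Subtract (7x³)·D = −7x⁵ − 14x⁴ + 7x³. Remainder: 7x⁴ + 11x³ − 7x² + 15x − 1.
Step 4: lead(7x⁴ + 11x³ − 7x² + 15x − 1) ÷ lead(D) = 7x⁴ ÷ −x² = −7x². Subtract (−7x²)·D = 7x⁴ + 14x³ − 7x². Remainder: −3x³ + 15x − 1.
Step 5: lead(−3x³ + 15x − 1) ÷ lead(D) = −3x³ ÷ −x² = 3x. Subtract (3x)·D = −3x³ − 6x² + 3x. Remainder: 6x² + 12x − 1.
Step 6: lead(6x² + 12x − 1) ÷ lead(D) = 6x² ÷ −x² = −6. Subtract (−6)·D = 6x² + 12x − 6. Remainder: 5.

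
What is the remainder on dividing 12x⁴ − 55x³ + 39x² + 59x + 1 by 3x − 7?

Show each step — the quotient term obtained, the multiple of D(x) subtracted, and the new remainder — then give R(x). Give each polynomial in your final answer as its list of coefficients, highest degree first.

R = [8]

Step 1: lead(12x⁴ − 55x³ + 39x² + 59x + 1) ÷ lead(D) = 12x⁴ ÷ 3x = 4x³. Subtract (4x³)·D = 12x⁴ − 28x³. Remainder: −27x³ + 39x² + 59x + 1.
Step 2: lead(−27x³ + 39x² + 59x + 1) ÷ lead(D) = −27x³ ÷ 3x = −9x². Subtract (−9x²)·D = −27x³ + 63x². Remainder: −24x² + 59x + 1.
Step 3: lead(−24x² + 59x + 1) ÷ lead(D) = −24x² ÷ 3x = −8x. Subtract (−8x)·D = −24x² + 56x. Remainder: 3x + 1.
Step 4: lead(3x + 1) ÷ lead(D) = 3x ÷ 3x = 1. Subtract (1)·D = 3x − 7. Remainder: 8.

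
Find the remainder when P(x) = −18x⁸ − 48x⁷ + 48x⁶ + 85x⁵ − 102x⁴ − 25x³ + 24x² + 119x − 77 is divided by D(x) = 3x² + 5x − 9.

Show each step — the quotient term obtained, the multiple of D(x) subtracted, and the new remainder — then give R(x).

R(x) = −2x − 5

Step 1: lead(−18x⁸ − 48x⁷ + 48x⁶ + 85x⁵ − 102x⁴ − 25x³ + 24x² + 119x − 77) ÷ lead(D) = −18x⁸ ÷ 3x² = −6x⁶. Subtract (−6x⁶)·D = −18x⁸ − 30x⁷ + 54x⁶. Remainder: −18x⁷ − 6x⁶ + 85x⁵ − 102x⁴ − 25x³ + 24x² + 119x − 77.
Step 2: lead(−18x⁷ − 6x⁶ + 85x⁵ − 102x⁴ − 25x³ + 24x² + 119x − 77) ÷ lead(D) = −18x⁷ ÷ 3x² = −6x⁵. Subtract (−6x⁵)·D = −18x⁷ − 30x⁶ + 54x⁵. Remainder: 24x⁶ + 31x⁵ − 102x⁴ − 25x³ + 24x² + 119x − 77.
Step 3: lead(24x⁶ + 31x⁵ − 102x⁴ − 25x³ + 24x² + 119x − 77) ÷ lead(D) = 24x⁶ ÷ 3x² = 8x⁴. Subtract (8x⁴)·D = 24x⁶ + 40x⁵ − 72x⁴. Remainder: −9x⁵ − 30x⁴ − 25x³ + 24x² + 119x − 77.
Step 4: lead(−9x⁵ − 30x⁴ − 25x³ + 24x² + 119x − 77) ÷ lead(D) = −9x⁵ ÷ 3x² = −3x³. Subtract (−3x³)·D = −9x⁵ − 15x⁴ + 27x³. Remainder: −15x⁴ − 52x³ + 24x² + 119x − 77.
Step 5: lead(−15x⁴ − 52x³ + 24x² + 119x − 77) ÷ lead(D) = −15x⁴ ÷ 3x² = −5x². Subtract (−5x²)·D = −15x⁴ − 25x³ + 45x². Remainder: −27x³ − 21x² + 119x − 77.
Step 6: lead(−27x³ − 21x² + 119x − 77) ÷ lead(D) = −27x³ ÷ 3x² = −9x. Subtract (−9x)·D = −27x³ − 45x² + 81x. Remainder: 24x² + 38x − 77.
Step 7: lead(24x² + 38x − 77) ÷ lead(D) = 24x² ÷ 3x² = 8. Subtract (8)·D = 24x² + 40x − 72. Remainder: −2x − 5.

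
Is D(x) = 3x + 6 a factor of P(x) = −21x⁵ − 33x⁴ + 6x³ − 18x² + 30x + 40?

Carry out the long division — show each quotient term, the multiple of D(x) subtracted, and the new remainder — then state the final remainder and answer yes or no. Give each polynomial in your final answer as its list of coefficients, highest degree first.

Step 1: lead(−21x⁵ − 33x⁴ + 6x³ − 18x² + 30x + 40) ÷ lead(D) = −21x⁵ ÷ 3x = −7x⁴. Subtract (−7x⁴)·D = −21x⁵ − 42x⁴. Remainder: 9x⁴ + 6x³ − 18x² + 30x + 40.
Step 2: lead(9x⁴ + 6x³ − 18x² + 30x + 40) ÷ lead(D) = 9x⁴ ÷ 3x = 3x³. Subtract (3x³)·D = 9x⁴ + 18x³. Remainder: −12x³ − 18x² + 30x + 40.
Step 3: lead(−12x³ − 18x² + 30x + 40) ÷ lead(D) = −12x³ ÷ 3x = −4x². Subtract (−4x²)·D = −12x³ − 24x². Remainder: 6x² + 30x + 40.
Step 4: lead(6x² + 30x + 40) ÷ lead(D) = 6x² ÷ 3x = 2x. Subtract (2x)·D = 6x² + 12x. Remainder: 18x + 40.
Step 5: lead(18x + 40) ÷ lead(D) = 18x ÷ 3x = 6. Subtract (6)·D = 18x + 36. Remainder: 4.

R = [4], so D(x) is not a factor of P(x). no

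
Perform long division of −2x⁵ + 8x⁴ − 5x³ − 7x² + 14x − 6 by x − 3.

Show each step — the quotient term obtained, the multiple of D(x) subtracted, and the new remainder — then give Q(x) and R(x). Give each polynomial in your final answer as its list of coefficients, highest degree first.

Step 1: lead(−2x⁵ + 8x⁴ − 5x³ − 7x² + 14x − 6) ÷ lead(D) = −2x⁵ ÷ x = −2x⁴. Subtract (−2x⁴)·D = −2x⁵ + 6x⁴. Remainder: 2x⁴ − 5x³ − 7x² + 14x − 6.
Step 2: lead(2x⁴ − 5x³ − 7x² + 14x − 6) ÷ lead(D) = 2x⁴ ÷ x = 2x³. Subtract (2x³)·D = 2x⁴ − 6x³. Remainder: x³ − 7x² + 14x − 6.
Step 3: lead(x³ − 7x² + 14x − 6) ÷ lead(D) = x³ ÷ x = x². Subtract (x²)·D = x³ − 3x². Remainder: −4x² + 14x − 6.
Step 4: lead(−4x² + 14x − 6) ÷ lead(D) = −4x² ÷ x = −4x. Subtract (−4x)·D = −4x² + 12x. Remainder: 2x − 6.
Step 5: lead(2x − 6) ÷ lead(D) = 2x ÷ x = 2. Subtract (2)·D = 2x − 6. Remainder: 0.

Q = [-2, 2, 1, -4, 2]; R = [0]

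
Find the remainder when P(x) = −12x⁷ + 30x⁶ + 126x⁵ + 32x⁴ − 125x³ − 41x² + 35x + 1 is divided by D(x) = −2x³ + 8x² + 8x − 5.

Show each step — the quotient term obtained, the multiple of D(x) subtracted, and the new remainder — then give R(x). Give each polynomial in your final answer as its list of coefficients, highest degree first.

Step 1: lead(−12x⁷ + 30x⁶ + 126x⁵ + 32x⁴ − 125x³ − 41x² + 35x + 1) ÷ lead(D) = −12x⁷ ÷ −2x³ = 6x⁴. Subtract (6x⁴)·D = −12x⁷ + 48x⁶ + 48x⁵ − 30x⁴. Remainder: −18x⁶ + 78x⁵ + 62x⁴ − 125x³ − 41x² + 35x + 1.
Step 2: lead(−18x⁶ + 78x⁵ + 62x⁴ − 125x³ − 41x² + 35x + 1) ÷ lead(D) = −18x⁶ ÷ −2x³ = 9x³. Subtract (9x³)·D = −18x⁶ + 72x⁵ + 72x⁴ − 45x³. Remainder: 6x⁵ − 10x⁴ − 80x³ − 41x² + 35x + 1.
Step 3: lead(6x⁵ − 10x⁴ − 80x³ − 41x² + 35x + 1) ÷ lead(D) = 6x⁵ ÷ −2x³ = −3x². Subtract (−3x²)·D = 6x⁵ − 24x⁴ − 24x³ + 15x². Remainder: 14x⁴ − 56x³ − 56x² + 35x + 1.
Step 4: lead(14x⁴ − 56x³ − 56x² + 35x + 1) ÷ lead(D) = 14x⁴ ÷ −2x³ = −7x. Subtract (−7x)·D = 14x⁴ − 56x³ − 56x² + 35x. Remainder: 1.

R = [1]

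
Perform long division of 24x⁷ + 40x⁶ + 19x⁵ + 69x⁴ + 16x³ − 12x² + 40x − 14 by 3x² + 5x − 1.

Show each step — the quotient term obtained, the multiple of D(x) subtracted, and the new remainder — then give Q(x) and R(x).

Step 1: lead(24x⁷ + 40x⁶ + 19x⁵ + 69x⁴ + 16x³ − 12x² + 40x − 14) ÷ lead(D) = 24x⁷ ÷ 3x² = 8x⁵. Subtract (8x⁵)·D = 24x⁷ + 40x⁶ − 8x⁵. Remainder: 27x⁵ + 69x⁴ + 16x³ − 12x² + 40x − 14.
Step 2: lead(27x⁵ + 69x⁴ + 16x³ − 12x² + 40x − 14) ÷ lead(D) = 27x⁵ ÷ 3x² = 9x³. Subtract (9x³)·D = 27x⁵ + 45x⁴ − 9x³. Remainder: 24x⁴ + 25x³ − 12x² + 40x − 14.
Step 3: lead(24x⁴ + 25x³ − 12x² + 40x − 14) ÷ lead(D) = 24x⁴ ÷ 3x² = 8x². Subtract (8x²)·D = 24x⁴ + 40x³ − 8x². Remainder: −15x³ − 4x² + 40x − 14.
Step 4: lead(−15x³ − 4x² + 40x − 14) ÷ lead(D) = −15x³ ÷ 3x² = −5x. Subtract (−5x)·D = −15x³ − 25x² + 5x. Remainder: 21x² + 35x − 14.
Step 5: lead(21x² + 35x − 14) ÷ lead(D) = 21x² ÷ 3x² = 7. Subtract (7)·D = 21x² + 35x − 7. Remainder: −7.

Q(x) = 8x⁵ + 9x³ + 8x² − 5x + 7; R(x) = −7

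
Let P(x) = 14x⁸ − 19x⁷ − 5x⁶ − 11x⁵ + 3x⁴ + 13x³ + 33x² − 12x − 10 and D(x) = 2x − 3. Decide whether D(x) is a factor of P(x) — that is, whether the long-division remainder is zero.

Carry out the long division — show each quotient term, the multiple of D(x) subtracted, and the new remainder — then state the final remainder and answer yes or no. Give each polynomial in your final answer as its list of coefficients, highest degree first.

R = [-1], so D(x) is not a factor of P(x). no

Step 1: lead(14x⁸ − 19x⁷ − 5x⁶ − 11x⁵ + 3x⁴ + 13x³ + 33x² − 12x − 10) ÷ lead(D) = 14x⁸ ÷ 2x = 7x⁷. Subtract (7x⁷)·D = 14x⁸ − 21x⁷. Remainder: 2x⁷ − 5x⁶ − 11x⁵ + 3x⁴ + 13x³ + 33x² − 12x − 10.
Step 2: lead(2x⁷ − 5x⁶ − 11x⁵ + 3x⁴ + 13x³ + 33x² − 12x − 10) ÷ lead(D) = 2x⁷ ÷ 2x = x⁶. Subtract (x⁶)·D = 2x⁷ − 3x⁶. Remainder: −2x⁶ − 11x⁵ + 3x⁴ + 13x³ + 33x² − 12x − 10.
Step 3: lead(−2x⁶ − 11x⁵ + 3x⁴ + 13x³ + 33x² − 12x − 10) ÷ lead(D) = −2x⁶ ÷ 2x = −x⁵. Subtract (−x⁵)·D = −2x⁶ + 3x⁵. Remainder: −14x⁵ + 3x⁴ + 13x³ + 33x² − 12x − 10.
Step 4: lead(−14x⁵ + 3x⁴ + 13x³ + 33x² − 12x − 10) ÷ lead(D) = −14x⁵ ÷ 2x = −7x⁴. Subtract (−7x⁴)·D = −14x⁵ + 21x⁴. Remainder: −18x⁴ + 13x³ + 33x² − 12x − 10.
Step 5: lead(−18x⁴ + 13x³ + 33x² − 12x − 10) ÷ lead(D) = −18x⁴ ÷ 2x = −9x³. Subtract (−9x³)·D = −18x⁴ + 27x³. Remainder: −14x³ + 33x² − 12x − 10.
Step 6: lead(−14x³ + 33x² − 12x − 10) ÷ lead(D) = −14x³ ÷ 2x = −7x². Subtract (−7x²)·D = −14x³ + 21x². Remainder: 12x² − 12x − 10.
Step 7: lead(12x² − 12x − 10) ÷ lead(D) = 12x² ÷ 2x = 6x. Subtract (6x)·D = 12x² − 18x. Remainder: 6x − 10.
Step 8: lead(6x − 10) ÷ lead(D) = 6x ÷ 2x = 3. Subtract (3)·D = 6x − 9. Remainder: −1.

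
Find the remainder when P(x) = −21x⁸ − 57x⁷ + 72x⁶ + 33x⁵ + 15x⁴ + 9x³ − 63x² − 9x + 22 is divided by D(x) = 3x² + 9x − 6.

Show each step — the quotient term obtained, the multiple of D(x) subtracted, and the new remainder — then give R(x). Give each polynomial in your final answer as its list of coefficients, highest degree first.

Step 1: lead(−21x⁸ − 57x⁷ + 72x⁶ + 33x⁵ + 15x⁴ + 9x³ − 63x² − 9x + 22) ÷ lead(D) = −21x⁸ ÷ 3x² = −7x⁶. Subtract (−7x⁶)·D = −21x⁸ − 63x⁷ + 42x⁶. Remainder: 6x⁷ + 30x⁶ + 33x⁵ + 15x⁴ + 9x³ − 63x² − 9x + 22.
Step 2: lead(6x⁷ + 30x⁶ + 33x⁵ + 15x⁴ + 9x³ − 63x² − 9x + 22) ÷ lead(D) = 6x⁷ ÷ 3x² = 2x⁵. Subtract (2x⁵)·D = 6x⁷ + 18x⁶ − 12x⁵. Remainder: 12x⁶ + 45x⁵ + 15x⁴ + 9x³ − 63x² − 9x + 22.
Step 3: lead(12x⁶ + 45x⁵ + 15x⁴ + 9x³ − 63x² − 9x + 22) ÷ lead(D) = 12x⁶ ÷ 3x² = 4x⁴. Subtract (4x⁴)·D = 12x⁶ + 36x⁵ − 24x⁴. Remainder: 9x⁵ + 39x⁴ + 9x³ − 63x² − 9x + 22.
Step 4: lead(9x⁵ + 39x⁴ + 9x³ − 63x² − 9x + 22) ÷ lead(D) = 9x⁵ ÷ 3x² = 3x³. Subtract (3x³)·D = 9x⁵ + 27x⁴ − 18x³. Remainder: 12x⁴ + 27x³ − 63x² − 9x + 22.
Step 5: lead(12x⁴ + 27x³ − 63x² − 9x + 22) ÷ lead(D) = 12x⁴ ÷ 3x² = 4x². Subtract (4x²)·D = 12x⁴ + 36x³ − 24x². Remainder: −9x³ − 39x² − 9x + 22.
Step 6: lead(−9x³ − 39x² − 9x + 22) ÷ lead(D) = −9x³ ÷ 3x² = −3x. Subtract (−3x)·D = −9x³ − 27x² + 18x. Remainder: −12x² − 27x + 22.
Step 7: lead(−12x² − 27x + 22) ÷ lead(D) = −12x² ÷ 3x² = −4. Subtract (−4)·D = −12x² − 36x + 24. Remainder: 9x − 2.

R = [9, -2]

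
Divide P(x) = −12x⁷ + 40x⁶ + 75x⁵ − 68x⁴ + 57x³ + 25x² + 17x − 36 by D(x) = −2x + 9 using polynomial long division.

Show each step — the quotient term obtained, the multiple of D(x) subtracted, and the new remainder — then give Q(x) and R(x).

Step 1: lead(−12x⁷ + 40x⁶ + 75x⁵ − 68x⁴ + 57x³ + 25x² + 17x − 36) ÷ lead(D) = −12x⁷ ÷ −2x = 6x⁶. Subtract (6x⁶)·D = −12x⁷ + 54x⁶. Remainder: −14x⁶ + 75x⁵ − 68x⁴ + 57x³ + 25x² + 17x − 36.
Step 2: lead(−14x⁶ + 75x⁵ − 68x⁴ + 57x³ + 25x² + 17x − 36) ÷ lead(D) = −14x⁶ ÷ −2x = 7x⁵. Subtract (7x⁵)·D = −14x⁶ + 63x⁵. Remainder: 12x⁵ − 68x⁴ + 57x³ + 25x² + 17x − 36.
Step 3: lead(12x⁵ − 68x⁴ + 57x³ + 25x² + 17x − 36) ÷ lead(D) = 12x⁵ ÷ −2x = −6x⁴. Subtract (−6x⁴)·D = 12x⁵ − 54x⁴. Remainder: −14x⁴ + 57x³ + 25x² + 17x − 36.
Step 4: lead(−14x⁴ + 57x³ + 25x² + 17x − 36) ÷ lead(D) = −14x⁴ ÷ −2x = 7x³. Subtract (7x³)·D = −14x⁴ + 63x³. Remainder: −6x³ + 25x² + 17x − 36.
Step 5: lead(−6x³ + 25x² + 17x − 36) ÷ lead(D) = −6x³ ÷ −2x = 3x². Subtract (3x²)·D = −6x³ + 27x². Remainder: −2x² + 17x − 36.
Step 6: lead(−2x² + 17x − 36) ÷ lead(D) = −2x² ÷ −2x = x. Subtract (x)·D = −2x² + 9x. Remainder: 8x − 36.
Step 7: lead(8x − 36) ÷ lead(D) = 8x ÷ −2x = −4. Subtract (−4)·D = 8x − 36. Remainder: 0.

Q(x) = 6x⁶ + 7x⁵ − 6x⁴ + 7x³ + 3x² + x − 4; R(x) = 0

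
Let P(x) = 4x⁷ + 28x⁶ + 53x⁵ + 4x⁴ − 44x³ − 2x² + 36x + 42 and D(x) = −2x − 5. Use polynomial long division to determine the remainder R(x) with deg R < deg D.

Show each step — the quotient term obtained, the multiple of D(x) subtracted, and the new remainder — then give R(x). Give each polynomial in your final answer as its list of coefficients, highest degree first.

R = [2]

Step 1: lead(4x⁷ + 28x⁶ + 53x⁵ + 4x⁴ − 44x³ − 2x² + 36x + 42) ÷ lead(D) = 4x⁷ ÷ −2x = −2x⁶. Subtract (−2x⁶)·D = 4x⁷ + 10x⁶. Remainder: 18x⁶ + 53x⁵ + 4x⁴ − 44x³ − 2x² + 36x + 42.
Step 2: lead(18x⁶ + 53x⁵ + 4x⁴ − 44x³ − 2x² + 36x + 42) ÷ lead(D) = 18x⁶ ÷ −2x = −9x⁵. Subtract (−9x⁵)·D = 18x⁶ + 45x⁵. Remainder: 8x⁵ + 4x⁴ − 44x³ − 2x² + 36x + 42.
Step 3: lead(8x⁵ + 4x⁴ − 44x³ − 2x² + 36x + 42) ÷ lead(D) = 8x⁵ ÷ −2x = −4x⁴. Subtract (−4x⁴)·D = 8x⁵ + 20x⁴. Remainder: −16x⁴ − 44x³ − 2x² + 36x + 42.
Step 4: lead(−16x⁴ − 44x³ − 2x² + 36x + 42) ÷ lead(D) = −16x⁴ ÷ −2x = 8x³. Subtract (8x³)·D = −16x⁴ − 40x³. Remainder: −4x³ − 2x² + 36x + 42.
Step 5: lead(−4x³ − 2x² + 36x + 42) ÷ lead(D) = −4x³ ÷ −2x = 2x². Subtract (2x²)·D = −4x³ − 10x². Remainder: 8x² + 36x + 42.
Step 6: lead(8x² + 36x + 42) ÷ lead(D) = 8x² ÷ −2x = −4x. Subtract (−4x)·D = 8x² + 20x. Remainder: 16x + 42.
Step 7: lead(16x + 42) ÷ lead(D) = 16x ÷ −2x = −8. Subtract (−8)·D = 16x + 40. Remainder: 2.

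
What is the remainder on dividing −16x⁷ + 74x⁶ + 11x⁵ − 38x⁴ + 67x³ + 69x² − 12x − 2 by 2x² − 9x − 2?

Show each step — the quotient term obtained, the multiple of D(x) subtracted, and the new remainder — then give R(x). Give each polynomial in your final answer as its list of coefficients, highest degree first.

Step 1: lead(−16x⁷ + 74x⁶ + 11x⁵ − 38x⁴ + 67x³ + 69x² − 12x − 2) ÷ lead(D) = −16x⁷ ÷ 2x² = −8x⁵. Subtract (−8x⁵)·D = −16x⁷ + 72x⁶ + 16x⁵. Remainder: 2x⁶ − 5x⁵ − 38x⁴ + 67x³ + 69x² − 12x − 2.
Step 2: lead(2x⁶ − 5x⁵ − 38x⁴ + 67x³ + 69x² − 12x − 2) ÷ lead(D) = 2x⁶ ÷ 2x² = x⁴. Subtract (x⁴)·D = 2x⁶ − 9x⁵ − 2x⁴. Remainder: 4x⁵ − 36x⁴ + 67x³ + 69x² − 12x − 2.
Step 3: lead(4x⁵ − 36x⁴ + 67x³ + 69x² − 12x − 2) ÷ lead(D) = 4x⁵ ÷ 2x² = 2x³. Subtract (2x³)·D = 4x⁵ − 18x⁴ − 4x³. Remainder: −18x⁴ + 71x³ + 69x² − 12x − 2.
Step 4: lead(−18x⁴ + 71x³ + 69x² − 12x − 2) ÷ lead(D) = −18x⁴ ÷ 2x² = −9x². Subtract (−9x²)·D = −18x⁴ + 81x³ + 18x². Remainder: −10x³ + 51x² − 12x − 2.
Step 5: lead(−10x³ + 51x² − 12x − 2) ÷ lead(D) = −10x³ ÷ 2x² = −5x. Subtract (−5x)·D = −10x³ + 45x² + 10x. Remainder: 6x² − 22x − 2.
Step 6: lead(6x² − 22x − 2) ÷ lead(D) = 6x² ÷ 2x² = 3. Subtract (3)·D = 6x² − 27x − 6. Remainder: 5x + 4.

R = [5, 4]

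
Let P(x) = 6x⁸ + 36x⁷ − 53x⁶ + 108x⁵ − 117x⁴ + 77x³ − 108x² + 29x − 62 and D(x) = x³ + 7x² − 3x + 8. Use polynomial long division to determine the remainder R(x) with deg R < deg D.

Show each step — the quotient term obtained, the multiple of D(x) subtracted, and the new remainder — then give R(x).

R(x) = −6

Step 1: lead(6x⁸ + 36x⁷ − 53x⁶ + 108x⁵ − 117x⁴ + 77x³ − 108x² + 29x − 62) ÷ lead(D) = 6x⁸ ÷ x³ = 6x⁵. Subtract (6x⁵)·D = 6x⁸ + 42x⁷ − 18x⁶ + 48x⁵. Remainder: −6x⁷ − 35x⁶ + 60x⁵ − 117x⁴ + 77x³ − 108x² + 29x − 62.
Step 2: lead(−6x⁷ − 35x⁶ + 60x⁵ − 117x⁴ + 77x³ − 108x² + 29x − 62) ÷ lead(D) = −6x⁷ ÷ x³ = −6x⁴. Subtract (−6x⁴)·D = −6x⁷ − 42x⁶ + 18x⁵ − 48x⁴. Remainder: 7x⁶ + 42x⁵ − 69x⁴ + 77x³ − 108x² + 29x − 62.
Step 3: lead(7x⁶ + 42x⁵ − 69x⁴ + 77x³ − 108x² + 29x − 62) ÷ lead(D) = 7x⁶ ÷ x³ = 7x³. Subtract (7x³)·D = 7x⁶ + 49x⁵ − 21x⁴ + 56x³. Remainder: −7x⁵ − 48x⁴ + 21x³ − 108x² + 29x − 62.
Step 4: lead(−7x⁵ − 48x⁴ + 21x³ − 108x² + 29x − 62) ÷ lead(D) = −7x⁵ ÷ x³ = −7x². Subtract (−7x²)·D = −7x⁵ − 49x⁴ + 21x³ − 56x². Remainder: x⁴ − 52x² + 29x − 62.
Step 5: lead(x⁴ − 52x² + 29x − 62) ÷ lead(D) = x⁴ ÷ x³ = x. Subtract (x)·D = x⁴ + 7x³ − 3x² + 8x. Remainder: −7x³ − 49x² + 21x − 62.
Step 6: lead(−7x³ − 49x² + 21x − 62) ÷ lead(D) = −7x³ ÷ x³ = −7. Subtract (−7)·D = −7x³ − 49x² + 21x − 56. Remainder: −6.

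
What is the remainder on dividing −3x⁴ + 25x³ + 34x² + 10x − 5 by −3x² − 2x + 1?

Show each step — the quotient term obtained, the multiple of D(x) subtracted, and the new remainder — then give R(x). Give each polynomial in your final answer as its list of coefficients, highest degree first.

R = [9, 0]

Step 1: lead(−3x⁴ + 25x³ + 34x² + 10x − 5) ÷ lead(D) = −3x⁴ ÷ −3x² = x². Subtract (x²)·D = −3x⁴ − 2x³ + x². Remainder: 27x³ + 33x² + 10x − 5.
Step 2: lead(27x³ + 33x² + 10x − 5) ÷ lead(D) = 27x³ ÷ −3x² = −9x. Subtract (−9x)·D = 27x³ + 18x² − 9x. Remainder: 15x² + 19x − 5.
Step 3: lead(15x² + 19x − 5) ÷ lead(D) = 15x² ÷ −3x² = −5. Subtract (−5)·D = 15x² + 10x − 5. Remainder: 9x.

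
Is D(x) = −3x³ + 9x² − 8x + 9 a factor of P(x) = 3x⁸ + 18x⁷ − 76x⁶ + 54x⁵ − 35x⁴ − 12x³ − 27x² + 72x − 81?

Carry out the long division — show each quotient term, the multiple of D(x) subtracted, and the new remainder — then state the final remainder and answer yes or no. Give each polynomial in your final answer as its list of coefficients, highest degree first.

Step 1: lead(3x⁸ + 18x⁷ − 76x⁶ + 54x⁵ − 35x⁴ − 12x³ − 27x² + 72x − 81) ÷ lead(D) = 3x⁸ ÷ −3x³ = −x⁵. Subtract (−x⁵)·D = 3x⁸ − 9x⁷ + 8x⁶ − 9x⁵. Remainder: 27x⁷ − 84x⁶ + 63x⁵ − 35x⁴ − 12x³ − 27x² + 72x − 81.
Step 2: lead(27x⁷ − 84x⁶ + 63x⁵ − 35x⁴ − 12x³ − 27x² + 72x − 81) ÷ lead(D) = 27x⁷ ÷ −3x³ = −9x⁴. Subtract (−9x⁴)·D = 27x⁷ − 81x⁶ + 72x⁵ − 81x⁴. Remainder: −3x⁶ − 9x⁵ + 46x⁴ − 12x³ − 27x² + 72x − 81.
Step 3: lead(−3x⁶ − 9x⁵ + 46x⁴ − 12x³ − 27x² + 72x − 81) ÷ lead(D) = −3x⁶ ÷ −3x³ = x³. Subtract (x³)·D = −3x⁶ + 9x⁵ − 8x⁴ + 9x³. Remainder: −18x⁵ + 54x⁴ − 21x³ − 27x² + 72x − 81.
Step 4: lead(−18x⁵ + 54x⁴ − 21x³ − 27x² + 72x − 81) ÷ lead(D) = −18x⁵ ÷ −3x³ = 6x². Subtract (6x²)·D = −18x⁵ + 54x⁴ − 48x³ + 54x². Remainder: 27x³ − 81x² + 72x − 81.
Step 5: lead(27x³ − 81x² + 72x − 81) ÷ lead(D) = 27x³ ÷ −3x³ = −9. Subtract (−9)·D = 27x³ − 81x² + 72x − 81. Remainder: 0.

R = [0], so D(x) is a factor of P(x). yes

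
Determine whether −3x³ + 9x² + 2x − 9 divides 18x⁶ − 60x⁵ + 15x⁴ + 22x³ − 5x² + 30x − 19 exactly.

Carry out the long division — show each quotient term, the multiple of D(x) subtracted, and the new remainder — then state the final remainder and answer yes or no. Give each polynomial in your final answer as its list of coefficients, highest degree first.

Step 1: lead(18x⁶ − 60x⁵ + 15x⁴ + 22x³ − 5x² + 30x − 19) ÷ lead(D) = 18x⁶ ÷ −3x³ = −6x³. Subtract (−6x³)·D = 18x⁶ − 54x⁵ − 12x⁴ + 54x³. Remainder: −6x⁵ + 27x⁴ − 32x³ − 5x² + 30x − 19.
Step 2: lead(−6x⁵ + 27x⁴ − 32x³ − 5x² + 30x − 19) ÷ lead(D) = −6x⁵ ÷ −3x³ = 2x². Subtract (2x²)·D = −6x⁵ + 18x⁴ + 4x³ − 18x². Remainder: 9x⁴ − 36x³ + 13x² + 30x − 19.
Step 3: lead(9x⁴ − 36x³ + 13x² + 30x − 19) ÷ lead(D) = 9x⁴ ÷ −3x³ = −3x. Subtract (−3x)·D = 9x⁴ − 27x³ − 6x² + 27x. Remainder: −9x³ + 19x² + 3x − 19.
Step 4: lead(−9x³ + 19x² + 3x − 19) ÷ lead(D) = −9x³ ÷ −3x³ = 3. Subtract (3)·D = −9x³ + 27x² + 6x − 27. Remainder: −8x² − 3x + 8.

R = [-8, -3, 8], so D(x) is not a factor of P(x). no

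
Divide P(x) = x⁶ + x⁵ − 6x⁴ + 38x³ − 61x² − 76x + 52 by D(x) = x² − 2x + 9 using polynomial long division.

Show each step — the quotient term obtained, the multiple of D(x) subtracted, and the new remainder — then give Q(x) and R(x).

Step 1: lead(x⁶ + x⁵ − 6x⁴ + 38x³ − 61x² − 76x + 52) ÷ lead(D) = x⁶ ÷ x² = x⁴. Subtract (x⁴)·D = x⁶ − 2x⁵ + 9x⁴. Remainder: 3x⁵ − 15x⁴ + 38x³ − 61x² − 76x + 52.
Step 2: lead(3x⁵ − 15x⁴ + 38x³ − 61x² − 76x + 52) ÷ lead(D) = 3x⁵ ÷ x² = 3x³. Subtract (3x³)·D = 3x⁵ − 6x⁴ + 27x³. Remainder: −9x⁴ + 11x³ − 61x² − 76x + 52.
Step 3: lead(−9x⁴ + 11x³ − 61x² − 76x + 52) ÷ lead(D) = −9x⁴ ÷ x² = −9x². Subtract (−9x²)·D = −9x⁴ + 18x³ − 81x². Remainder: −7x³ + 20x² − 76x + 52.
Step 4: lead(−7x³ + 20x² − 76x + 52) ÷ lead(D) = −7x³ ÷ x² = −7x. Subtract (−7x)·D = −7x³ + 14x² − 63x. Remainder: 6x² − 13x + 52.
Step 5: lead(6x² − 13x + 52) ÷ lead(D) = 6x² ÷ x² = 6. Subtract (6)·D = 6x² − 12x + 54. Remainder: −x − 2.

Q(x) = x⁴ + 3x³ − 9x² − 7x + 6; R(x) = −x − 2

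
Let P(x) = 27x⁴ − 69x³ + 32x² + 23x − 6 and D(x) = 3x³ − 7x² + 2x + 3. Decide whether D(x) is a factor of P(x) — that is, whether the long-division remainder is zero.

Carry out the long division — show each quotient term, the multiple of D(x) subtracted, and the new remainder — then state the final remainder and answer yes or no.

Step 1: lead(27x⁴ − 69x³ + 32x² + 23x − 6) ÷ lead(D) = 27x⁴ ÷ 3x³ = 9x. Subtract (9x)·D = 27x⁴ − 63x³ + 18x² + 27x. Remainder: −6x³ + 14x² − 4x − 6.
Step 2: lead(−6x³ + 14x² − 4x − 6) ÷ lead(D) = −6x³ ÷ 3x³ = −2. Subtract (−2)·D = −6x³ + 14x² − 4x − 6. Remainder: 0.

R(x) = 0, so D(x) is a factor of P(x). yes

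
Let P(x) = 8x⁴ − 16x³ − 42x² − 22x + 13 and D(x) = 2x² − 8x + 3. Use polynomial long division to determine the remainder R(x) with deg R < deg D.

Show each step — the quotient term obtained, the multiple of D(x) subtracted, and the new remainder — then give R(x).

Step 1: lead(8x⁴ − 16x³ − 42x² − 22x + 13) ÷ lead(D) = 8x⁴ ÷ 2x² = 4x². Subtract (4x²)·D = 8x⁴ − 32x³ + 12x². Remainder: 16x³ − 54x² − 22x + 13.
Step 2: lead(16x³ − 54x² − 22x + 13) ÷ lead(D) = 16x³ ÷ 2x² = 8x. Subtract (8x)·D = 16x³ − 64x² + 24x. Remainder: 10x² − 46x + 13.
Step 3: lead(10x² − 46x + 13) ÷ lead(D) = 10x² ÷ 2x² = 5. Subtract (5)·D = 10x² − 40x + 15. Remainder: −6x − 2.

R(x) = −6x − 2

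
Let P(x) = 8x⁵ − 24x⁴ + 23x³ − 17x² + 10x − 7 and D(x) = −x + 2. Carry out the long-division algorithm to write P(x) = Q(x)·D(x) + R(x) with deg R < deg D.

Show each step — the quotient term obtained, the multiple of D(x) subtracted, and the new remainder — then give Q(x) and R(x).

Q(x) = −8x⁴ + 8x³ − 7x² + 3x − 4; R(x) = 1

Step 1: lead(8x⁵ − 24x⁴ + 23x³ − 17x² + 10x − 7) ÷ lead(D) = 8x⁵ ÷ −x = −8x⁴. Subtract (−8x⁴)·D = 8x⁵ − 16x⁴. Remainder: −8x⁴ + 23x³ − 17x² + 10x − 7.
Step 2: lead(−8x⁴ + 23x³ − 17x² + 10x − 7) ÷ lead(D) = −8x⁴ ÷ −x = 8x³. Subtract (8x³)·D = −8x⁴ + 16x³. Remainder: 7x³ − 17x² + 10x − 7.
Step 3: lead(7x³ − 17x² + 10x − 7) ÷ lead(D) = 7x³ ÷ −x = −7x². Subtract (−7x²)·D = 7x³ − 14x². Remainder: −3x² + 10x − 7.
Step 4: lead(−3x² + 10x − 7) ÷ lead(D) = −3x² ÷ −x = 3x. Subtract (3x)·D = −3x² + 6x. Remainder: 4x − 7.
Step 5: lead(4x − 7) ÷ lead(D) = 4x ÷ −x = −4. Subtract (−4)·D = 4x − 8. Remainder: 1.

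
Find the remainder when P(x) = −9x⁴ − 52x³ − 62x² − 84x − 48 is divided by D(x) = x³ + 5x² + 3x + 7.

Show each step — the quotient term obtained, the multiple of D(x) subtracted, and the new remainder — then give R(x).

R(x) = 1

Step 1: lead(−9x⁴ − 52x³ − 62x² − 84x − 48) ÷ lead(D) = −9x⁴ ÷ x³ = −9x. Subtract (−9x)·D = −9x⁴ − 45x³ − 27x² − 63x. Remainder: −7x³ − 35x² − 21x − 48.
Step 2: lead(−7x³ − 35x² − 21x − 48) ÷ lead(D) = −7x³ ÷ x³ = −7. Subtract (−7)·D = −7x³ − 35x² − 21x − 49. Remainder: 1.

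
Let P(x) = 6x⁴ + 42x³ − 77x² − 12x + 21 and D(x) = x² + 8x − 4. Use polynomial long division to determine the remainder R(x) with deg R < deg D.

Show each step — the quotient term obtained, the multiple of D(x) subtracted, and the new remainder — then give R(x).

R(x) = 4x + 1

Step 1: lead(6x⁴ + 42x³ − 77x² − 12x + 21) ÷ lead(D) = 6x⁴ ÷ x² = 6x². Subtract (6x²)·D = 6x⁴ + 48x³ − 24x². Remainder: −6x³ − 53x² − 12x + 21.
Step 2: lead(−6x³ − 53x² − 12x + 21) ÷ lead(D) = −6x³ ÷ x² = −6x. Subtract (−6x)·D = −6x³ − 48x² + 24x. Remainder: −5x² − 36x + 21.
Step 3: lead(−5x² − 36x + 21) ÷ lead(D) = −5x² ÷ x² = −5. Subtract (−5)·D = −5x² − 40x + 20. Remainder: 4x + 1.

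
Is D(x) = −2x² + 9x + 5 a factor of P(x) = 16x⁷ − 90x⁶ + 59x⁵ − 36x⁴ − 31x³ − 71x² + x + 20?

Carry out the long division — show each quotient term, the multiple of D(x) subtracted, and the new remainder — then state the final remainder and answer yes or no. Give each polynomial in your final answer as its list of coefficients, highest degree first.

Step 1: lead(16x⁷ − 90x⁶ + 59x⁵ − 36x⁴ − 31x³ − 71x² + x + 20) ÷ lead(D) = 16x⁷ ÷ −2x² = −8x⁵. Subtract (−8x⁵)·D = 16x⁷ − 72x⁶ − 40x⁵. Remainder: −18x⁶ + 99x⁵ − 36x⁴ − 31x³ − 71x² + x + 20.
Step 2: lead(−18x⁶ + 99x⁵ − 36x⁴ − 31x³ − 71x² + x + 20) ÷ lead(D) = −18x⁶ ÷ −2x² = 9x⁴. Subtract (9x⁴)·D = −18x⁶ + 81x⁵ + 45x⁴. Remainder: 18x⁵ − 81x⁴ − 31x³ − 71x² + x + 20.
Step 3: lead(18x⁵ − 81x⁴ − 31x³ − 71x² + x + 20) ÷ lead(D) = 18x⁵ ÷ −2x² = −9x³. Subtract (−9x³)·D = 18x⁵ − 81x⁴ − 45x³. Remainder: 14x³ − 71x² + x + 20.
Step 4: lead(14x³ − 71x² + x + 20) ÷ lead(D) = 14x³ ÷ −2x² = −7x. Subtract (−7x)·D = 14x³ − 63x² − 35x. Remainder: −8x² + 36x + 20.
Step 5: lead(−8x² + 36x + 20) ÷ lead(D) = −8x² ÷ −2x² = 4. Subtract (4)·D = −8x² + 36x + 20. Remainder: 0.

R = [0], so D(x) is a factor of P(x). yes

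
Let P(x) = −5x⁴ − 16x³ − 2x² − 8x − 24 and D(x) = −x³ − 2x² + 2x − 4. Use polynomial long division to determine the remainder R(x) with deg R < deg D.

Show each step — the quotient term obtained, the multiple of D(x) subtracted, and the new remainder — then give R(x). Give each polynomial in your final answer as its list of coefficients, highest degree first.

Step 1: lead(−5x⁴ − 16x³ − 2x² − 8x − 24) ÷ lead(D) = −5x⁴ ÷ −x³ = 5x. Subtract (5x)·D = −5x⁴ − 10x³ + 10x² − 20x. Remainder: −6x³ − 12x² + 12x − 24.
Step 2: lead(−6x³ − 12x² + 12x − 24) ÷ lead(D) = −6x³ ÷ −x³ = 6. Subtract (6)·D = −6x³ − 12x² + 12x − 24. Remainder: 0.

R = [0]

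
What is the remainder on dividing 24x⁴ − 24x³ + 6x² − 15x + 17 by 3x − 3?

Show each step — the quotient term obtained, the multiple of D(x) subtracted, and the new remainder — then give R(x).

Step 1: lead(24x⁴ − 24x³ + 6x² − 15x + 17) ÷ lead(D) = 24x⁴ ÷ 3x = 8x³. Subtract (8x³)·D = 24x⁴ − 24x³. Remainder: 6x² − 15x + 17.
Step 2: lead(6x² − 15x + 17) ÷ lead(D) = 6x² ÷ 3x = 2x. Subtract (2x)·D = 6x² − 6x. Remainder: −9x + 17.
Step 3: lead(−9x + 17) ÷ lead(D) = −9x ÷ 3x = −3. Subtract (−3)·D = −9x + 9. Remainder: 8.

R(x) = 8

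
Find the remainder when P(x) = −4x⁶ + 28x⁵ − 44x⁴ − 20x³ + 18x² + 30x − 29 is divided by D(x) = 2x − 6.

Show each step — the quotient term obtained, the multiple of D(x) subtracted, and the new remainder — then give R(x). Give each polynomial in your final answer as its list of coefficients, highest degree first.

Step 1: lead(−4x⁶ + 28x⁵ − 44x⁴ − 20x³ + 18x² + 30x − 29) ÷ lead(D) = −4x⁶ ÷ 2x = −2x⁵. Subtract (−2x⁵)·D = −4x⁶ + 12x⁵. Remainder: 16x⁵ − 44x⁴ − 20x³ + 18x² + 30x − 29.
Step 2: lead(16x⁵ − 44x⁴ − 20x³ + 18x² + 30x − 29) ÷ lead(D) = 16x⁵ ÷ 2x = 8x⁴. Subtract (8x⁴)·D = 16x⁵ − 48x⁴. Remainder: 4x⁴ − 20x³ + 18x² + 30x − 29.
Step 3: lead(4x⁴ − 20x³ + 18x² + 30x − 29) ÷ lead(D) = 4x⁴ ÷ 2x = 2x³. Subtract (2x³)·D = 4x⁴ − 12x³. Remainder: −8x³ + 18x² + 30x − 29.
Step 4: lead(−8x³ + 18x² + 30x − 29) ÷ lead(D) = −8x³ ÷ 2x = −4x². Subtract (−4x²)·D = −8x³ + 24x². Remainder: −6x² + 30x − 29.
Step 5: lead(−6x² + 30x − 29) ÷ lead(D) = −6x² ÷ 2x = −3x. Subtract (−3x)·D = −6x² + 18x. Remainder: 12x − 29.
Step 6: lead(12x − 29) ÷ lead(D) = 12x ÷ 2x = 6. Subtract (6)·D = 12x − 36. Remainder: 7.

R = [7]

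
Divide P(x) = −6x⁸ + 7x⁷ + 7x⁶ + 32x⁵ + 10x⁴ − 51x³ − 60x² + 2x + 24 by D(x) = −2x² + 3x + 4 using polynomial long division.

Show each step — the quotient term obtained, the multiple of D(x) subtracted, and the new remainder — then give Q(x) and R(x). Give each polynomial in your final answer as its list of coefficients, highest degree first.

Step 1: lead(−6x⁸ + 7x⁷ + 7x⁶ + 32x⁵ + 10x⁴ − 51x³ − 60x² + 2x + 24) ÷ lead(D) = −6x⁸ ÷ −2x² = 3x⁶. Subtract (3x⁶)·D = −6x⁸ + 9x⁷ + 12x⁶. Remainder: −2x⁷ − 5x⁶ + 32x⁵ + 10x⁴ − 51x³ − 60x² + 2x + 24.
Step 2: lead(−2x⁷ − 5x⁶ + 32x⁵ + 10x⁴ − 51x³ − 60x² + 2x + 24) ÷ lead(D) = −2x⁷ ÷ −2x² = x⁵. Subtract (x⁵)·D = −2x⁷ + 3x⁶ + 4x⁵. Remainder: −8x⁶ + 28x⁵ + 10x⁴ − 51x³ − 60x² + 2x + 24.
Step 3: lead(−8x⁶ + 28x⁵ + 10x⁴ − 51x³ − 60x² + 2x + 24) ÷ lead(D) = −8x⁶ ÷ −2x² = 4x⁴. Subtract (4x⁴)·D = −8x⁶ + 12x⁵ + 16x⁴. Remainder: 16x⁵ − 6x⁴ − 51x³ − 60x² + 2x + 24.
Step 4: lead(16x⁵ − 6x⁴ − 51x³ − 60x² + 2x + 24) ÷ lead(D) = 16x⁵ ÷ −2x² = −8x³. Subtract (−8x³)·D = 16x⁵ − 24x⁴ − 32x³. Remainder: 18x⁴ − 19x³ − 60x² + 2x + 24.
Step 5: lead(18x⁴ − 19x³ − 60x² + 2x + 24) ÷ lead(D) = 18x⁴ ÷ −2x² = −9x². Subtract (−9x²)·D = 18x⁴ − 27x³ − 36x². Remainder: 8x³ − 24x² + 2x + 24.
Step 6: lead(8x³ − 24x² + 2x + 24) ÷ lead(D) = 8x³ ÷ −2x² = −4x. Subtract (−4x)·D = 8x³ − 12x² − 16x. Remainder: −12x² + 18x + 24.
Step 7: lead(−12x² + 18x + 24) ÷ lead(D) = −12x² ÷ −2x² = 6. Subtract (6)·D = −12x² + 18x + 24. Remainder: 0.

Q = [3, 1, 4, -8, -9, -4, 6]; R = [0]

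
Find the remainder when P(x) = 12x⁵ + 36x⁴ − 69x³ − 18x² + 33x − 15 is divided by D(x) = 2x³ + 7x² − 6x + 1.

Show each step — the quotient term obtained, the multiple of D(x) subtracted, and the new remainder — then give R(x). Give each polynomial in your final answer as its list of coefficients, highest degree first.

R = [-9]

Step 1: lead(12x⁵ + 36x⁴ − 69x³ − 18x² + 33x − 15) ÷ lead(D) = 12x⁵ ÷ 2x³ = 6x². Subtract (6x²)·D = 12x⁵ + 42x⁴ − 36x³ + 6x². Remainder: −6x⁴ − 33x³ − 24x² + 33x − 15.
Step 2: lead(−6x⁴ − 33x³ − 24x² + 33x − 15) ÷ lead(D) = −6x⁴ ÷ 2x³ = −3x. Subtract (−3x)·D = −6x⁴ − 21x³ + 18x² − 3x. Remainder: −12x³ − 42x² + 36x − 15.
Step 3: lead(−12x³ − 42x² + 36x − 15) ÷ lead(D) = −12x³ ÷ 2x³ = −6. Subtract (−6)·D = −12x³ − 42x² + 36x − 6. Remainder: −9.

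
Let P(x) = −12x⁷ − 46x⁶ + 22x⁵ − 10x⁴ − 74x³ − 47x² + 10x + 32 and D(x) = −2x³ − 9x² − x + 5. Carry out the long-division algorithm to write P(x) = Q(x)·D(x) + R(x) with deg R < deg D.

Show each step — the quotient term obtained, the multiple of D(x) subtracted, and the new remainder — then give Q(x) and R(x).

Q(x) = 6x⁴ − 4x³ + 4x² + 4x + 7; R(x) = −3x − 3

Step 1: lead(−12x⁷ − 46x⁶ + 22x⁵ − 10x⁴ − 74x³ − 47x² + 10x + 32) ÷ lead(D) = −12x⁷ ÷ −2x³ = 6x⁴. Subtract (6x⁴)·D = −12x⁷ − 54x⁶ − 6x⁵ + 30x⁴. Remainder: 8x⁶ + 28x⁵ − 40x⁴ − 74x³ − 47x² + 10x + 32.
Step 2: lead(8x⁶ + 28x⁵ − 40x⁴ − 74x³ − 47x² + 10x + 32) ÷ lead(D) = 8x⁶ ÷ −2x³ = −4x³. Subtract (−4x³)·D = 8x⁶ + 36x⁵ + 4x⁴ − 20x³. Remainder: −8x⁵ − 44x⁴ − 54x³ − 47x² + 10x + 32.
Step 3: lead(−8x⁵ − 44x⁴ − 54x³ − 47x² + 10x + 32) ÷ lead(D) = −8x⁵ ÷ −2x³ = 4x². Subtract (4x²)·D = −8x⁵ − 36x⁴ − 4x³ + 20x². Remainder: −8x⁴ − 50x³ − 67x² + 10x + 32.
Step 4: lead(−8x⁴ − 50x³ − 67x² + 10x + 32) ÷ lead(D) = −8x⁴ ÷ −2x³ = 4x. Subtract (4x)·D = −8x⁴ − 36x³ − 4x² + 20x. Remainder: −14x³ − 63x² − 10x + 32.
Step 5: lead(−14x³ − 63x² − 10x + 32) ÷ lead(D) = −14x³ ÷ −2x³ = 7. Subtract (7)·D = −14x³ − 63x² − 7x + 35. Remainder: −3x − 3.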